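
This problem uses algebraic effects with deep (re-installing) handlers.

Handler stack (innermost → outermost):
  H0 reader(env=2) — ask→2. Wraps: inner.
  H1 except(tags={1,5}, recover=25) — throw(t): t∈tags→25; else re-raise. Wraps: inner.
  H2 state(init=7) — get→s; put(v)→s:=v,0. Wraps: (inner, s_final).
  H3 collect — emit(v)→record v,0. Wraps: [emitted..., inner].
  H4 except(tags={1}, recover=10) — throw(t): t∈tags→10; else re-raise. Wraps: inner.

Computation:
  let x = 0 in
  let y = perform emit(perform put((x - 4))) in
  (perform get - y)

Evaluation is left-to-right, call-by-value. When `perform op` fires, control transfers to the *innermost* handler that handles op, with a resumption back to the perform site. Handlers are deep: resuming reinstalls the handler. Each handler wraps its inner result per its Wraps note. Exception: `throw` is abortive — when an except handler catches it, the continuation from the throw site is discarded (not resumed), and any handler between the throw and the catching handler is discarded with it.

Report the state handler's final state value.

Answer: -4

Evaluation trace:
put(-4) @ H2 ⇒ s:=-4
emit(0) @ H3 ⇒ out+=0
get @ H2 ⇒ -4
H0 returns -4
H1 returns -4
H2 returns (-4, -4)
H3 returns [0, (-4, -4)]
H4 returns [0, (-4, -4)]
= [0, (-4, -4)]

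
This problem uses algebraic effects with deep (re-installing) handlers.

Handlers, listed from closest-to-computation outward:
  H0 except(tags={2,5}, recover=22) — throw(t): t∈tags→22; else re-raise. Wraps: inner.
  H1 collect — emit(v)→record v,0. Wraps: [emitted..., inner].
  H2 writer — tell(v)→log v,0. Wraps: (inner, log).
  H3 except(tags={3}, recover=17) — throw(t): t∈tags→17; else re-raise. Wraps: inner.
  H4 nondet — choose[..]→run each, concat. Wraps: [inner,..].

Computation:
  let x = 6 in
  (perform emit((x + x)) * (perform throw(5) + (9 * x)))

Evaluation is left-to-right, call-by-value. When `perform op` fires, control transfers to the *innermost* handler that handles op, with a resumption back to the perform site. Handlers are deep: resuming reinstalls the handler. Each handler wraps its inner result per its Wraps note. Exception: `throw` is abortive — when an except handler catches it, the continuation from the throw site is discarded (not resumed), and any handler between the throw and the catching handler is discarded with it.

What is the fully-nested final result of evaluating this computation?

Working:
emit(12) @ H1 ⇒ out+=12
throw(5) @ H0 caught ⇒ 22
H1 returns [12, 22]
H2 returns ([12, 22], ())
H3 returns ([12, 22], ())
H4 returns [([12, 22], ())]
= [([12, 22], ())]

Answer: [([12, 22], ())]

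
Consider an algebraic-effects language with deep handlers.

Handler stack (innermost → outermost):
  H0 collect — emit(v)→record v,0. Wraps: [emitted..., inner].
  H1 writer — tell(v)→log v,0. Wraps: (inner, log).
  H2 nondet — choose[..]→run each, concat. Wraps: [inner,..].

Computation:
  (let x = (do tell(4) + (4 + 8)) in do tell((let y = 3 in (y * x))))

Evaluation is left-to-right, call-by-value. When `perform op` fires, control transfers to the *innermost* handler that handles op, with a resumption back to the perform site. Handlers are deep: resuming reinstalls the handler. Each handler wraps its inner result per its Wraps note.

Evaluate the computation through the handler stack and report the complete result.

Answer: [([0], (4, 36))]

Evaluation trace:
tell(4) @ H1 ⇒ log+=4
tell(36) @ H1 ⇒ log+=36
H0 returns [0]
H1 returns ([0], (4, 36))
H2 returns [([0], (4, 36))]
= [([0], (4, 36))]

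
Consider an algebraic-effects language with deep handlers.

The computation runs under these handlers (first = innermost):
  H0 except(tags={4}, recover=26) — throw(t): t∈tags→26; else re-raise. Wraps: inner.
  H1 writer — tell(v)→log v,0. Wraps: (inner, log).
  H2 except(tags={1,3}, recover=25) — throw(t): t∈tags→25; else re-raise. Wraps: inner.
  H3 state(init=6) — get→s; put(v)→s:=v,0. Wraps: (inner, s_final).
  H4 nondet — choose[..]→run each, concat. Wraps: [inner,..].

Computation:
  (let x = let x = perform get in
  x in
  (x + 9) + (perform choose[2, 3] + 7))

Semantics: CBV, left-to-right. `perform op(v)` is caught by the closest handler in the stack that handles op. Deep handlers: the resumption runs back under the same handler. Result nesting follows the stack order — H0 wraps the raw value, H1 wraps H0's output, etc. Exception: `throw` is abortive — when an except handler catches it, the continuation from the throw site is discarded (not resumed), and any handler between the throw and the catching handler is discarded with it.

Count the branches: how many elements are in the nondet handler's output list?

Evaluation trace:
get @ H3 ⇒ 6
choose[2, 3] @ H4
  branch[0] choose=2:
    H0 returns 24
    H1 returns (24, ())
    H2 returns (24, ())
    H3 returns ((24, ()), 6)
    H4 returns [((24, ()), 6)]
  branch[1] choose=3:
    H0 returns 25
    H1 returns (25, ())
    H2 returns (25, ())
    H3 returns ((25, ()), 6)
    H4 returns [((25, ()), 6)]
= [((24, ()), 6), ((25, ()), 6)]

Answer: 2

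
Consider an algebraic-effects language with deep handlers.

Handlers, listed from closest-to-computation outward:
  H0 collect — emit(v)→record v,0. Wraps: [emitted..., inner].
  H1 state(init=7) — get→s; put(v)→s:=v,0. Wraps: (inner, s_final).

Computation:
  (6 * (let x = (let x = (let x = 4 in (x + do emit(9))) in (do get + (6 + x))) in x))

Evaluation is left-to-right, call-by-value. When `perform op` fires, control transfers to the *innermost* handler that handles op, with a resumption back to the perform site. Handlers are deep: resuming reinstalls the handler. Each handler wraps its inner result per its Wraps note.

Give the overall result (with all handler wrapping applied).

Answer: ([9, 102], 7)

Evaluation trace:
emit(9) @ H0 ⇒ out+=9
get @ H1 ⇒ 7
H0 returns [9, 102]
H1 returns ([9, 102], 7)
= ([9, 102], 7)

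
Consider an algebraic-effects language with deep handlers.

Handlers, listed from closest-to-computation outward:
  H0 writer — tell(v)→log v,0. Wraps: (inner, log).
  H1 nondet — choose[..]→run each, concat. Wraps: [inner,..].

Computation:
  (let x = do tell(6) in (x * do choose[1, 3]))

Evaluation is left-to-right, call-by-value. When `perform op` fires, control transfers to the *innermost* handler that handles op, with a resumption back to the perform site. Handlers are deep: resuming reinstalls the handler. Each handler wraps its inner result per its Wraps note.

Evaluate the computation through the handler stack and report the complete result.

Answer: [(0, (6)), (0, (6))]

Evaluation trace:
tell(6) @ H0 ⇒ log+=6
choose[1, 3] @ H1
  branch[0] choose=1:
    H0 returns (0, (6))
    H1 returns [(0, (6))]
  branch[1] choose=3:
    H0 returns (0, (6))
    H1 returns [(0, (6))]
= [(0, (6)), (0, (6))]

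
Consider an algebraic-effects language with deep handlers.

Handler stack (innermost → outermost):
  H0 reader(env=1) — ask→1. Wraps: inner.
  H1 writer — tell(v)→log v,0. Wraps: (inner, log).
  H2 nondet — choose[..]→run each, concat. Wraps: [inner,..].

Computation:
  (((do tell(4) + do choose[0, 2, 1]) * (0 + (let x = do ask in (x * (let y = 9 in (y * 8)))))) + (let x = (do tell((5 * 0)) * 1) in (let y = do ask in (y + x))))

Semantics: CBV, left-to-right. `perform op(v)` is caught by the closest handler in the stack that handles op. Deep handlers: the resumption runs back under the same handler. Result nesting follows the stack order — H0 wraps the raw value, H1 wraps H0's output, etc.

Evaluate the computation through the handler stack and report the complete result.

Answer: [(1, (4, 0)), (145, (4, 0)), (73, (4, 0))]

Step-by-step:
tell(4) @ H1 ⇒ log+=4
choose[0, 2, 1] @ H2
  branch[0] choose=0:
    ask @ H0 ⇒ 1
    tell(0) @ H1 ⇒ log+=0
    ask @ H0 ⇒ 1
    H0 returns 1
    H1 returns (1, (4, 0))
    H2 returns [(1, (4, 0))]
  branch[1] choose=2:
    ask @ H0 ⇒ 1
    tell(0) @ H1 ⇒ log+=0
    ask @ H0 ⇒ 1
    H0 returns 145
    H1 returns (145, (4, 0))
    H2 returns [(145, (4, 0))]
  branch[2] choose=1:
    ask @ H0 ⇒ 1
    tell(0) @ H1 ⇒ log+=0
    ask @ H0 ⇒ 1
    H0 returns 73
    H1 returns (73, (4, 0))
    H2 returns [(73, (4, 0))]
= [(1, (4, 0)), (145, (4, 0)), (73, (4, 0))]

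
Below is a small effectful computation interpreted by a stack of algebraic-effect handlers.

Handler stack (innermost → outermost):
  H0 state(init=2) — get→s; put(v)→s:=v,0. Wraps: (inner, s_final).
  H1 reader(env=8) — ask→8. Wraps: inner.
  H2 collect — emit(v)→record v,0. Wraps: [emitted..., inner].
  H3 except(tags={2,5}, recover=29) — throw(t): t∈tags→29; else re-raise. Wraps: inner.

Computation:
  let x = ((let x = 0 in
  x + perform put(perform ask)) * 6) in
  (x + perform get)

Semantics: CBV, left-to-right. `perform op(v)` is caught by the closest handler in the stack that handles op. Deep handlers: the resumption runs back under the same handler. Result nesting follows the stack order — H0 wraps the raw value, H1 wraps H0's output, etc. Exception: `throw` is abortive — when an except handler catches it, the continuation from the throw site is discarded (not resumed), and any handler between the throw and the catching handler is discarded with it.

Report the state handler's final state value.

Step-by-step:
ask @ H1 ⇒ 8
put(8) @ H0 ⇒ s:=8
get @ H0 ⇒ 8
H0 returns (8, 8)
H1 returns (8, 8)
H2 returns [(8, 8)]
H3 returns [(8, 8)]
= [(8, 8)]

Answer: 8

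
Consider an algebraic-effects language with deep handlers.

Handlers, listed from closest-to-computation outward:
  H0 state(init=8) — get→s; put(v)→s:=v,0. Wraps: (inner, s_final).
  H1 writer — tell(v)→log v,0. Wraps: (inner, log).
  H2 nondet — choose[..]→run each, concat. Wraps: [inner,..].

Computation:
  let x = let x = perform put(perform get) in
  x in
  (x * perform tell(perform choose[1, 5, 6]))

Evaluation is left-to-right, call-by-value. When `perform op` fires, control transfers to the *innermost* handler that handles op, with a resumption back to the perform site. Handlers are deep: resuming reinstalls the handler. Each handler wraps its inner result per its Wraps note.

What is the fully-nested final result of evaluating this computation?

Step-by-step:
get @ H0 ⇒ 8
put(8) @ H0 ⇒ s:=8
choose[1, 5, 6] @ H2
  branch[0] choose=1:
    tell(1) @ H1 ⇒ log+=1
    H0 returns (0, 8)
    H1 returns ((0, 8), (1))
    H2 returns [((0, 8), (1))]
  branch[1] choose=5:
    tell(5) @ H1 ⇒ log+=5
    H0 returns (0, 8)
    H1 returns ((0, 8), (5))
    H2 returns [((0, 8), (5))]
  branch[2] choose=6:
    tell(6) @ H1 ⇒ log+=6
    H0 returns (0, 8)
    H1 returns ((0, 8), (6))
    H2 returns [((0, 8), (6))]
= [((0, 8), (1)), ((0, 8), (5)), ((0, 8), (6))]

Answer: [((0, 8), (1)), ((0, 8), (5)), ((0, 8), (6))]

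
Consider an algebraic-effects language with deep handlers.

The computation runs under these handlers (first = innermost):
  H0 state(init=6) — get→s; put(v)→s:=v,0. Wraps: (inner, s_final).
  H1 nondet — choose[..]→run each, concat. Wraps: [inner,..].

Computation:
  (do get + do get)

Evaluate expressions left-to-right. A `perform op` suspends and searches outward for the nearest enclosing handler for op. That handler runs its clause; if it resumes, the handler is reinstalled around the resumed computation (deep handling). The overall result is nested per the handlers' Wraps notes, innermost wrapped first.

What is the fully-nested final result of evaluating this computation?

Evaluation trace:
get @ H0 ⇒ 6
get @ H0 ⇒ 6
H0 returns (12, 6)
H1 returns [(12, 6)]
= [(12, 6)]

Answer: [(12, 6)]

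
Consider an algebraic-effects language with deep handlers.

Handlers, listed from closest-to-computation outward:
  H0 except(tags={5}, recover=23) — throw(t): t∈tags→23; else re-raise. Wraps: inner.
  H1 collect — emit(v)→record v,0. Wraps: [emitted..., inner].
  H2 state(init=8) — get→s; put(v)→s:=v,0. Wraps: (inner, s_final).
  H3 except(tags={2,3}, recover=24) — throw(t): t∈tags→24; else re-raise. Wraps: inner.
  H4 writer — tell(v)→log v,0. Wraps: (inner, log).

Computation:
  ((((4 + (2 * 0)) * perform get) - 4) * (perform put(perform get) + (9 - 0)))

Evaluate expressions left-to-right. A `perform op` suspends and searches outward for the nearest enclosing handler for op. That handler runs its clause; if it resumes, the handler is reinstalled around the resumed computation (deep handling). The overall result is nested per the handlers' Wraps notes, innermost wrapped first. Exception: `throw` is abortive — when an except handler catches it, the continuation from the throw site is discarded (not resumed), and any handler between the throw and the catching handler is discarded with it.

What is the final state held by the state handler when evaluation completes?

Working:
get @ H2 ⇒ 8
get @ H2 ⇒ 8
put(8) @ H2 ⇒ s:=8
H0 returns 252
H1 returns [252]
H2 returns ([252], 8)
H3 returns ([252], 8)
H4 returns (([252], 8), ())
= (([252], 8), ())

Answer: 8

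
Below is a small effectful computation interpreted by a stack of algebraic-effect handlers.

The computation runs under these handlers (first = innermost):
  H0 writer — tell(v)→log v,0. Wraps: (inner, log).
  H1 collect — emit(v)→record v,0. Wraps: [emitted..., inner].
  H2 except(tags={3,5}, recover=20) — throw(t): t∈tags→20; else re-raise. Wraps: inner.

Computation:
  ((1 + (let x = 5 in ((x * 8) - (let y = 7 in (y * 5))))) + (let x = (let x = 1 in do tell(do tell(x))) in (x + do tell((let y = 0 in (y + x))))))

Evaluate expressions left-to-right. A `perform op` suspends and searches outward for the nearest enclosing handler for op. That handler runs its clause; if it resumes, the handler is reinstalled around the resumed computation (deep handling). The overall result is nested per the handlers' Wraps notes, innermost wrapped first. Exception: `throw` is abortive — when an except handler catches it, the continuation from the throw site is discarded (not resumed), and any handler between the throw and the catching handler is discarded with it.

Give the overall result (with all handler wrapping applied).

Answer: [(6, (1, 0, 0))]

Working:
tell(1) @ H0 ⇒ log+=1
tell(0) @ H0 ⇒ log+=0
tell(0) @ H0 ⇒ log+=0
H0 returns (6, (1, 0, 0))
H1 returns [(6, (1, 0, 0))]
H2 returns [(6, (1, 0, 0))]
= [(6, (1, 0, 0))]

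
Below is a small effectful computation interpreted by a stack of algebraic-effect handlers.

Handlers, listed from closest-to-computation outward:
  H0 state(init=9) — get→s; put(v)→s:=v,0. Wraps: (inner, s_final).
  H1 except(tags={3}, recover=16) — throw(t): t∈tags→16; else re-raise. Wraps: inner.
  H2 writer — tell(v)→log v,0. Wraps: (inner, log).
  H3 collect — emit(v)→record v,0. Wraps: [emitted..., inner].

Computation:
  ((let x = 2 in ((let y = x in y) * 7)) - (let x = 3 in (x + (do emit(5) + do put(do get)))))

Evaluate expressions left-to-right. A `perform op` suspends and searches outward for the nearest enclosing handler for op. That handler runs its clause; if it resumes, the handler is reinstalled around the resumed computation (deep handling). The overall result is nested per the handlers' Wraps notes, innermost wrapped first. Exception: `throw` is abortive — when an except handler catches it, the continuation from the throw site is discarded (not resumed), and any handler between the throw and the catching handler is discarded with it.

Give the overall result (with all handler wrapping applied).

Step-by-step:
emit(5) @ H3 ⇒ out+=5
get @ H0 ⇒ 9
put(9) @ H0 ⇒ s:=9
H0 returns (11, 9)
H1 returns (11, 9)
H2 returns ((11, 9), ())
H3 returns [5, ((11, 9), ())]
= [5, ((11, 9), ())]

Answer: [5, ((11, 9), ())]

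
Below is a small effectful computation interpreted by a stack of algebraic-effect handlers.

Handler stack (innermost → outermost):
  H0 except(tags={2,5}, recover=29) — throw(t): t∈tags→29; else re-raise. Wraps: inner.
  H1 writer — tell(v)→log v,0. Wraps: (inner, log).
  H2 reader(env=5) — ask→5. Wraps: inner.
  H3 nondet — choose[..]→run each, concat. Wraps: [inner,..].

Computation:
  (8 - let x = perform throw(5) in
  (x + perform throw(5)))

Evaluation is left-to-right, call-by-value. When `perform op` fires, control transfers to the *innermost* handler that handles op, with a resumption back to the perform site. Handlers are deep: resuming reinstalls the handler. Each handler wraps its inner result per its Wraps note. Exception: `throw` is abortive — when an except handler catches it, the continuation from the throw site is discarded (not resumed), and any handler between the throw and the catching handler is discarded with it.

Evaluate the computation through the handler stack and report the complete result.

Answer: [(29, ())]

Evaluation trace:
throw(5) @ H0 caught ⇒ 29
H1 returns (29, ())
H2 returns (29, ())
H3 returns [(29, ())]
= [(29, ())]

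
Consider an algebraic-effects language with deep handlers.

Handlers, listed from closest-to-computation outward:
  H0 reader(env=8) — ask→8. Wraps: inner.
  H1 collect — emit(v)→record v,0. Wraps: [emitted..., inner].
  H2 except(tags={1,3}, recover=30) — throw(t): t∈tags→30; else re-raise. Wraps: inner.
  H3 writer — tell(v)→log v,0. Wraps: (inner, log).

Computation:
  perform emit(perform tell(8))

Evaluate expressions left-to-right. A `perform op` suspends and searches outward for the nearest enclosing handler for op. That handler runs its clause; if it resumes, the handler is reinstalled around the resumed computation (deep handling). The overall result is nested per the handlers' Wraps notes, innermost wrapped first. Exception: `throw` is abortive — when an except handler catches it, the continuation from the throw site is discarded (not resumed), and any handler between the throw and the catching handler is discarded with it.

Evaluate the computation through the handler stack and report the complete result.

Step-by-step:
tell(8) @ H3 ⇒ log+=8
emit(0) @ H1 ⇒ out+=0
H0 returns 0
H1 returns [0, 0]
H2 returns [0, 0]
H3 returns ([0, 0], (8))
= ([0, 0], (8))

Answer: ([0, 0], (8))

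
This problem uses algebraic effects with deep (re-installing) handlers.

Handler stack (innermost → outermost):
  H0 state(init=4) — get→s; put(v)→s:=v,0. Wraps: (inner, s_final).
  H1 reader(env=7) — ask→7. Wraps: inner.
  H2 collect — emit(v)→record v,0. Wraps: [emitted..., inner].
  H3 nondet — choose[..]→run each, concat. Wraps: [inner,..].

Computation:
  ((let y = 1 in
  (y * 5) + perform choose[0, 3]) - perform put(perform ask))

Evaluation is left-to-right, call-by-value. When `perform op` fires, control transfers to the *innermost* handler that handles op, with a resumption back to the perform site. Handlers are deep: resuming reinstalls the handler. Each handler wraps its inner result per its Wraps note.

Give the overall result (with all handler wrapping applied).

Step-by-step:
choose[0, 3] @ H3
  branch[0] choose=0:
    ask @ H1 ⇒ 7
    put(7) @ H0 ⇒ s:=7
    H0 returns (5, 7)
    H1 returns (5, 7)
    H2 returns [(5, 7)]
    H3 returns [[(5, 7)]]
  branch[1] choose=3:
    ask @ H1 ⇒ 7
    put(7) @ H0 ⇒ s:=7
    H0 returns (8, 7)
    H1 returns (8, 7)
    H2 returns [(8, 7)]
    H3 returns [[(8, 7)]]
= [[(5, 7)], [(8, 7)]]

Answer: [[(5, 7)], [(8, 7)]]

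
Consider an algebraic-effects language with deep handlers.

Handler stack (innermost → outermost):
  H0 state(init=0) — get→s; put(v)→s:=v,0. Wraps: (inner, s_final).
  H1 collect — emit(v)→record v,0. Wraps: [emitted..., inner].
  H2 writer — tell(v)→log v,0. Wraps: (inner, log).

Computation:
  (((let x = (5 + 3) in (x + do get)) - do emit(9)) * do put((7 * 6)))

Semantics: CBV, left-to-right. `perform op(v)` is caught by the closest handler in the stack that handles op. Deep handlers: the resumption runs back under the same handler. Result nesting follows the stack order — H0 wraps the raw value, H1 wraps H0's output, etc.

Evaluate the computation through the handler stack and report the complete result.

Step-by-step:
get @ H0 ⇒ 0
emit(9) @ H1 ⇒ out+=9
put(42) @ H0 ⇒ s:=42
H0 returns (0, 42)
H1 returns [9, (0, 42)]
H2 returns ([9, (0, 42)], ())
= ([9, (0, 42)], ())

Answer: ([9, (0, 42)], ())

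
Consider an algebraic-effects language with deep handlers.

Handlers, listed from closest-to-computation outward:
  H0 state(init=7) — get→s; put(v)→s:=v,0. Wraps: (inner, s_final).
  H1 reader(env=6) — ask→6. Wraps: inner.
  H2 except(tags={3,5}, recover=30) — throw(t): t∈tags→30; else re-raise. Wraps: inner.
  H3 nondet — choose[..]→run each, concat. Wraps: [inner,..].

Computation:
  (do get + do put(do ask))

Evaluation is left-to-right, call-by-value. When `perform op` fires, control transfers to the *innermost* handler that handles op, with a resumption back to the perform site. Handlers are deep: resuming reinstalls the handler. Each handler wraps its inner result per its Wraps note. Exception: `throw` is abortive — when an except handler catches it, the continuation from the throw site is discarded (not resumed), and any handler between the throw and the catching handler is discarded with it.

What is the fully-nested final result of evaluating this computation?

Step-by-step:
get @ H0 ⇒ 7
ask @ H1 ⇒ 6
put(6) @ H0 ⇒ s:=6
H0 returns (7, 6)
H1 returns (7, 6)
H2 returns (7, 6)
H3 returns [(7, 6)]
= [(7, 6)]

Answer: [(7, 6)]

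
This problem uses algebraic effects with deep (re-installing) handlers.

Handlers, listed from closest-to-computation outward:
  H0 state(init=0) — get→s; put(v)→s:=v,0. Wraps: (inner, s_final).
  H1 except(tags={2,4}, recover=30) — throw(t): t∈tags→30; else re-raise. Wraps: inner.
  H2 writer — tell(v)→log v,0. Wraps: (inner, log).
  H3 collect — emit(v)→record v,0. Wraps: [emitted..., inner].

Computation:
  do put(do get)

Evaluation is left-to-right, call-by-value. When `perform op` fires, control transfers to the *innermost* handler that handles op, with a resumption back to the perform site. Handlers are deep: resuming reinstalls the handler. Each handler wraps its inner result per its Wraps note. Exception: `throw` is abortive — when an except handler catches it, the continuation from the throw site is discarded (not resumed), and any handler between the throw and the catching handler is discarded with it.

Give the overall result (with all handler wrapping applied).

Working:
get @ H0 ⇒ 0
put(0) @ H0 ⇒ s:=0
H0 returns (0, 0)
H1 returns (0, 0)
H2 returns ((0, 0), ())
H3 returns [((0, 0), ())]
= [((0, 0), ())]

Answer: [((0, 0), ())]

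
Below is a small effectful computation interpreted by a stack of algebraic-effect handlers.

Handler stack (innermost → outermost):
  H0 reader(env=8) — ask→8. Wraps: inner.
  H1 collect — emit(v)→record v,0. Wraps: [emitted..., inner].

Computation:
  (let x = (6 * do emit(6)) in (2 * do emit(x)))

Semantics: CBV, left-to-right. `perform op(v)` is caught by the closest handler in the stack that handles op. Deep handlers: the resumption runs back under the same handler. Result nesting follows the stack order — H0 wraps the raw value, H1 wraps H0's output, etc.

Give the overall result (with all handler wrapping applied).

Answer: [6, 0, 0]

Working:
emit(6) @ H1 ⇒ out+=6
emit(0) @ H1 ⇒ out+=0
H0 returns 0
H1 returns [6, 0, 0]
= [6, 0, 0]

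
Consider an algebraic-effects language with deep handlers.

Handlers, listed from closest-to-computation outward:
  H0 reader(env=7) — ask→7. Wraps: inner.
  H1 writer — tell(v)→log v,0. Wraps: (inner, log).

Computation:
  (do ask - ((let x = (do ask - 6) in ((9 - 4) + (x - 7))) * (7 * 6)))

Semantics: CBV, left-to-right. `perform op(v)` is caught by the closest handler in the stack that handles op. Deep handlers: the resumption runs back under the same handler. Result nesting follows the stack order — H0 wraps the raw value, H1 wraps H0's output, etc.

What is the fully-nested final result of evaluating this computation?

Step-by-step:
ask @ H0 ⇒ 7
ask @ H0 ⇒ 7
H0 returns 49
H1 returns (49, ())
= (49, ())

Answer: (49, ())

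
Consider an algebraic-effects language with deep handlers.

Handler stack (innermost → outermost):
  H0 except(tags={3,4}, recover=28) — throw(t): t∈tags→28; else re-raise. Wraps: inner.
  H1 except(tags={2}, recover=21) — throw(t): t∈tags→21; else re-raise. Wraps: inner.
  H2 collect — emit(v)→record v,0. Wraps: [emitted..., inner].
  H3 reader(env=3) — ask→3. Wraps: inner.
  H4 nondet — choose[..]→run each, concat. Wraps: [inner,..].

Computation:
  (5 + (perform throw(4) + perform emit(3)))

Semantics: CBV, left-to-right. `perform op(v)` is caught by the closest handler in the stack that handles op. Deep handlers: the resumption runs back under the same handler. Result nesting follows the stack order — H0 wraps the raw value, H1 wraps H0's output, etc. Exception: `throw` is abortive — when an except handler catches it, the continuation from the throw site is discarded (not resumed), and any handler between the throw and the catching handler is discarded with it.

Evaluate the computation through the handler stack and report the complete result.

Working:
throw(4) @ H0 caught ⇒ 28
H1 returns 28
H2 returns [28]
H3 returns [28]
H4 returns [[28]]
= [[28]]

Answer: [[28]]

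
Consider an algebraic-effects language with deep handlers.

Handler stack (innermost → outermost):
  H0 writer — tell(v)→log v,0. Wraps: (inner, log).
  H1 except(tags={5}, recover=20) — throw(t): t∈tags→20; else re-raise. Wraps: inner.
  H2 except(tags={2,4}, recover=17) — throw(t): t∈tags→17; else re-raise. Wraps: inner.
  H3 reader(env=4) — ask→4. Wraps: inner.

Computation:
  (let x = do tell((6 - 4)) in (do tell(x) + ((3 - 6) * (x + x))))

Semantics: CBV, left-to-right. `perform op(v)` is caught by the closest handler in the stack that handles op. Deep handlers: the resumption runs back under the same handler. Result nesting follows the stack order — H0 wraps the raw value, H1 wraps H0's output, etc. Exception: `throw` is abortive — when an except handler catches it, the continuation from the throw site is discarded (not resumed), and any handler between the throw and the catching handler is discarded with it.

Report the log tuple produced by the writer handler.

Answer: (2, 0)

Working:
tell(2) @ H0 ⇒ log+=2
tell(0) @ H0 ⇒ log+=0
H0 returns (0, (2, 0))
H1 returns (0, (2, 0))
H2 returns (0, (2, 0))
H3 returns (0, (2, 0))
= (0, (2, 0))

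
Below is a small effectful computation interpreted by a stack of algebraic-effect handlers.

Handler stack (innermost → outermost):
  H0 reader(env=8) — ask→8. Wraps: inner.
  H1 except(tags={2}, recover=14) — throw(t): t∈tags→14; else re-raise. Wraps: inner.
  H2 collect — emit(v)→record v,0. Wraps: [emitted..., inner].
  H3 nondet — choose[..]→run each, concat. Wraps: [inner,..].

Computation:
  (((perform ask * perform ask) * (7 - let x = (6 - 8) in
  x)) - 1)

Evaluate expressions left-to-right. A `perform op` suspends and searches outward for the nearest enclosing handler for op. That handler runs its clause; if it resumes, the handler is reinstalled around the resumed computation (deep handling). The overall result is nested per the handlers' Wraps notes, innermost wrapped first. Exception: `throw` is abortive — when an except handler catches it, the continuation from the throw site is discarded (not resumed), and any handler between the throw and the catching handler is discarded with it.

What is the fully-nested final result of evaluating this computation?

Answer: [[575]]

Evaluation trace:
ask @ H0 ⇒ 8
ask @ H0 ⇒ 8
H0 returns 575
H1 returns 575
H2 returns [575]
H3 returns [[575]]
= [[575]]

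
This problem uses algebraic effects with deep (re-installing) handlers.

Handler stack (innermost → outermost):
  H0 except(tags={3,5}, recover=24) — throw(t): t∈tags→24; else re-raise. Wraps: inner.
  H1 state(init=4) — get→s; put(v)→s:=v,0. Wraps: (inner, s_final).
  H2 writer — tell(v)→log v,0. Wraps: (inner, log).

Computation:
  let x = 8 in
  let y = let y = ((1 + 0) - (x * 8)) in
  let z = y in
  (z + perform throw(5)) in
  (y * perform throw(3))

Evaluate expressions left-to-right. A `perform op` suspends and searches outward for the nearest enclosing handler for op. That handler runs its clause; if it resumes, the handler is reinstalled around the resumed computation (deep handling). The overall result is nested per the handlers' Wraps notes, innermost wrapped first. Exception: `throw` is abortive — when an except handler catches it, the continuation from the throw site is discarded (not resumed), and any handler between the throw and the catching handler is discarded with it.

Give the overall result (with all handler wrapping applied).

Working:
throw(5) @ H0 caught ⇒ 24
H1 returns (24, 4)
H2 returns ((24, 4), ())
= ((24, 4), ())

Answer: ((24, 4), ())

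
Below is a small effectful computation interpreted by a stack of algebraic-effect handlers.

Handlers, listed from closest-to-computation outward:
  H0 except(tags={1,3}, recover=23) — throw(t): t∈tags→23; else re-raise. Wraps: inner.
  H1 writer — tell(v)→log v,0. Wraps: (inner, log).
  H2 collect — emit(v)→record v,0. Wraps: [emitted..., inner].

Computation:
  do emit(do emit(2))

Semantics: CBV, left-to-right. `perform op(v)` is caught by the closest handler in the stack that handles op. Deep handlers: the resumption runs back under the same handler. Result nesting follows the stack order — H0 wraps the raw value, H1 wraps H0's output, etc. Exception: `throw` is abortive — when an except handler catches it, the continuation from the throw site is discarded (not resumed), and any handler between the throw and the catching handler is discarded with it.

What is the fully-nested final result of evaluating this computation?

Step-by-step:
emit(2) @ H2 ⇒ out+=2
emit(0) @ H2 ⇒ out+=0
H0 returns 0
H1 returns (0, ())
H2 returns [2, 0, (0, ())]
= [2, 0, (0, ())]

Answer: [2, 0, (0, ())]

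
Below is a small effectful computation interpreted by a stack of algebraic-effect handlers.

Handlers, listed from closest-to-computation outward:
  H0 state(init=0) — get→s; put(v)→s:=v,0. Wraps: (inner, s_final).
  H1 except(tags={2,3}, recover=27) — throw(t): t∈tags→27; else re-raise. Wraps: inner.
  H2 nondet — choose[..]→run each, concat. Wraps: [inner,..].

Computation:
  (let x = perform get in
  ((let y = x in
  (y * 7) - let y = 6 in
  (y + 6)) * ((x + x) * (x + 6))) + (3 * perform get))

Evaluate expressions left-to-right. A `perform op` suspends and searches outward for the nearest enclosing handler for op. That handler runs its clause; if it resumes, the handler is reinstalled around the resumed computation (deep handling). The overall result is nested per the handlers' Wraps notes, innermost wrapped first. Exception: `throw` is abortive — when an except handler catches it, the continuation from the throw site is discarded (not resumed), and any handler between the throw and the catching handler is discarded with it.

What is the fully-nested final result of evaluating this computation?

Step-by-step:
get @ H0 ⇒ 0
get @ H0 ⇒ 0
H0 returns (0, 0)
H1 returns (0, 0)
H2 returns [(0, 0)]
= [(0, 0)]

Answer: [(0, 0)]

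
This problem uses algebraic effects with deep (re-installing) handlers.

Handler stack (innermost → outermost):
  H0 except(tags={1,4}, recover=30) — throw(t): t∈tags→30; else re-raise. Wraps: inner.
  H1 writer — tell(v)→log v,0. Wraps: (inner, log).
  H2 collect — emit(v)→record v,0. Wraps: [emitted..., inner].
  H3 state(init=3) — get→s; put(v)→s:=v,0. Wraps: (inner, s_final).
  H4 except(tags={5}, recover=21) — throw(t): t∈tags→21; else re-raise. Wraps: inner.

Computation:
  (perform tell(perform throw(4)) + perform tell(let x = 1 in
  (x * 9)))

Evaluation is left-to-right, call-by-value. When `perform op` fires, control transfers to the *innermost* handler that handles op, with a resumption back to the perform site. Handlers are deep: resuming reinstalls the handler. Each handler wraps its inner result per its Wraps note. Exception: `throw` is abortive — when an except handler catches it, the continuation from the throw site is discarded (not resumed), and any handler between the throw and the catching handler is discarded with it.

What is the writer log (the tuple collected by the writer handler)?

Working:
throw(4) @ H0 caught ⇒ 30
H1 returns (30, ())
H2 returns [(30, ())]
H3 returns ([(30, ())], 3)
H4 returns ([(30, ())], 3)
= ([(30, ())], 3)

Answer: ()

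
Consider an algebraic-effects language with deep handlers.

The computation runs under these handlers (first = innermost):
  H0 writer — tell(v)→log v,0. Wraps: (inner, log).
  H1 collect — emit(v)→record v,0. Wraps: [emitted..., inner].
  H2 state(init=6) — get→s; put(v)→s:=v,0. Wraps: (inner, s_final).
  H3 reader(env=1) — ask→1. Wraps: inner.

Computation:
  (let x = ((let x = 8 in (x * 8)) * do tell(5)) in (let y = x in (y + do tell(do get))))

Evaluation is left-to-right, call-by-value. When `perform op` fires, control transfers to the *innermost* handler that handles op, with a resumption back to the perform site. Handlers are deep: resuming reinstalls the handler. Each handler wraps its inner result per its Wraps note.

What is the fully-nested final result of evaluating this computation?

Answer: ([(0, (5, 6))], 6)

Evaluation trace:
tell(5) @ H0 ⇒ log+=5
get @ H2 ⇒ 6
tell(6) @ H0 ⇒ log+=6
H0 returns (0, (5, 6))
H1 returns [(0, (5, 6))]
H2 returns ([(0, (5, 6))], 6)
H3 returns ([(0, (5, 6))], 6)
= ([(0, (5, 6))], 6)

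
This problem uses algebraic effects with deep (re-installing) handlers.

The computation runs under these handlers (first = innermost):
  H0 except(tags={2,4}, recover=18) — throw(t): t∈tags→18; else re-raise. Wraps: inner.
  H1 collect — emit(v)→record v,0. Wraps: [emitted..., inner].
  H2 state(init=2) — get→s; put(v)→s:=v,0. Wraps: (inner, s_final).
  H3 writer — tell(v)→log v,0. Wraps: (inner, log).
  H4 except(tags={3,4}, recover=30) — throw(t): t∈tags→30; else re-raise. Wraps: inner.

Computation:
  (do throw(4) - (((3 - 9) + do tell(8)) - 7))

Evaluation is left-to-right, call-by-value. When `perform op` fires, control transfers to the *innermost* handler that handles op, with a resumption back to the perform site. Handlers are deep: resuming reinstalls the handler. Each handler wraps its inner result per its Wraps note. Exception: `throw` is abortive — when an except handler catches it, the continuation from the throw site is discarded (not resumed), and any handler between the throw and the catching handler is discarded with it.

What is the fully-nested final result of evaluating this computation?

Answer: (([18], 2), ())

Step-by-step:
throw(4) @ H0 caught ⇒ 18
H1 returns [18]
H2 returns ([18], 2)
H3 returns (([18], 2), ())
H4 returns (([18], 2), ())
= (([18], 2), ())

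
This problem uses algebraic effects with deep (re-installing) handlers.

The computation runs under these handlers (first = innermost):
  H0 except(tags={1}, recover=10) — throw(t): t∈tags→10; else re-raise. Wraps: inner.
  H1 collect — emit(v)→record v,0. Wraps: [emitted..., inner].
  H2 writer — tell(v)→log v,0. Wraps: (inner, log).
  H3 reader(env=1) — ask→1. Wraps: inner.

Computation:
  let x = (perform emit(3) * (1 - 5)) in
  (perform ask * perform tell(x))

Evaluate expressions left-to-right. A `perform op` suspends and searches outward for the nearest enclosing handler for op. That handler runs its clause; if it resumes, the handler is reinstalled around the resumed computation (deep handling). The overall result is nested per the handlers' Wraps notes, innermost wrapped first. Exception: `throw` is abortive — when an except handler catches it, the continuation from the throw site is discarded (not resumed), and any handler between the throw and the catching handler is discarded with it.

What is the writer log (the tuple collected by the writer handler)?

Step-by-step:
emit(3) @ H1 ⇒ out+=3
ask @ H3 ⇒ 1
tell(0) @ H2 ⇒ log+=0
H0 returns 0
H1 returns [3, 0]
H2 returns ([3, 0], (0))
H3 returns ([3, 0], (0))
= ([3, 0], (0))

Answer: (0)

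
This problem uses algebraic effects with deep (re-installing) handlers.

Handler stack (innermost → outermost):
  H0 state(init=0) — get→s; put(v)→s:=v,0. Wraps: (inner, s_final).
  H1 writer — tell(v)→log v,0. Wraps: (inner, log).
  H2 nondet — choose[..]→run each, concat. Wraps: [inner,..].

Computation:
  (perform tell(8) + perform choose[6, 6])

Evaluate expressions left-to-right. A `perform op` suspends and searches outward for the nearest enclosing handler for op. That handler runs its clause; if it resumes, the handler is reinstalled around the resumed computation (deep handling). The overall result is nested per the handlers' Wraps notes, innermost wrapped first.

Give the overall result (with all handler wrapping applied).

Evaluation trace:
tell(8) @ H1 ⇒ log+=8
choose[6, 6] @ H2
  branch[0] choose=6:
    H0 returns (6, 0)
    H1 returns ((6, 0), (8))
    H2 returns [((6, 0), (8))]
  branch[1] choose=6:
    H0 returns (6, 0)
    H1 returns ((6, 0), (8))
    H2 returns [((6, 0), (8))]
= [((6, 0), (8)), ((6, 0), (8))]

Answer: [((6, 0), (8)), ((6, 0), (8))]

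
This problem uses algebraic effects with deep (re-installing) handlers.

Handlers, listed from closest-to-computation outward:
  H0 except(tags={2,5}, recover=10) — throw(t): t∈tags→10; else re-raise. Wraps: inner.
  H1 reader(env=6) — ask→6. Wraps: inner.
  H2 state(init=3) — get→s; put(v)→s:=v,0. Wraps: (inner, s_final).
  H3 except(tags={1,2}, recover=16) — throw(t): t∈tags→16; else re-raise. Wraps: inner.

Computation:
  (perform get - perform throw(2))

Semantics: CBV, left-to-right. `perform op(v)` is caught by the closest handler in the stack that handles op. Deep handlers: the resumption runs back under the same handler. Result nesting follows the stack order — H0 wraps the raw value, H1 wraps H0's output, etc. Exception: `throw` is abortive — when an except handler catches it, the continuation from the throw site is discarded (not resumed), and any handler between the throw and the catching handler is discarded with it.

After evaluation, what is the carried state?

Answer: 3

Evaluation trace:
get @ H2 ⇒ 3
throw(2) @ H0 caught ⇒ 10
H1 returns 10
H2 returns (10, 3)
H3 returns (10, 3)
= (10, 3)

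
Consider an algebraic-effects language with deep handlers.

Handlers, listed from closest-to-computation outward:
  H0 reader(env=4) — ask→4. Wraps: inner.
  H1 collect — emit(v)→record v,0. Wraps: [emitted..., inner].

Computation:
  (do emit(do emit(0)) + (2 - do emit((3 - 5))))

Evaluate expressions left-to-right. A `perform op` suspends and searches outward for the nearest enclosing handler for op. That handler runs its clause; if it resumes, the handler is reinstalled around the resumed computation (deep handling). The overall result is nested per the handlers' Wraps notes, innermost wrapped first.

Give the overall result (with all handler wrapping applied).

Step-by-step:
emit(0) @ H1 ⇒ out+=0
emit(0) @ H1 ⇒ out+=0
emit(-2) @ H1 ⇒ out+=-2
H0 returns 2
H1 returns [0, 0, -2, 2]
= [0, 0, -2, 2]

Answer: [0, 0, -2, 2]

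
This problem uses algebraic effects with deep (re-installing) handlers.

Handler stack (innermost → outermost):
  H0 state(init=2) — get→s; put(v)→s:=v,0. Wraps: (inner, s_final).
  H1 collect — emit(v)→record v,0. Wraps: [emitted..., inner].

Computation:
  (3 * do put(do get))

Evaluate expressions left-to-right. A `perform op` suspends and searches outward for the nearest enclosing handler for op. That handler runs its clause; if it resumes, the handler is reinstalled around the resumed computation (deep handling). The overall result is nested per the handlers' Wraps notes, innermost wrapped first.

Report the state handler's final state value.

Working:
get @ H0 ⇒ 2
put(2) @ H0 ⇒ s:=2
H0 returns (0, 2)
H1 returns [(0, 2)]
= [(0, 2)]

Answer: 2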